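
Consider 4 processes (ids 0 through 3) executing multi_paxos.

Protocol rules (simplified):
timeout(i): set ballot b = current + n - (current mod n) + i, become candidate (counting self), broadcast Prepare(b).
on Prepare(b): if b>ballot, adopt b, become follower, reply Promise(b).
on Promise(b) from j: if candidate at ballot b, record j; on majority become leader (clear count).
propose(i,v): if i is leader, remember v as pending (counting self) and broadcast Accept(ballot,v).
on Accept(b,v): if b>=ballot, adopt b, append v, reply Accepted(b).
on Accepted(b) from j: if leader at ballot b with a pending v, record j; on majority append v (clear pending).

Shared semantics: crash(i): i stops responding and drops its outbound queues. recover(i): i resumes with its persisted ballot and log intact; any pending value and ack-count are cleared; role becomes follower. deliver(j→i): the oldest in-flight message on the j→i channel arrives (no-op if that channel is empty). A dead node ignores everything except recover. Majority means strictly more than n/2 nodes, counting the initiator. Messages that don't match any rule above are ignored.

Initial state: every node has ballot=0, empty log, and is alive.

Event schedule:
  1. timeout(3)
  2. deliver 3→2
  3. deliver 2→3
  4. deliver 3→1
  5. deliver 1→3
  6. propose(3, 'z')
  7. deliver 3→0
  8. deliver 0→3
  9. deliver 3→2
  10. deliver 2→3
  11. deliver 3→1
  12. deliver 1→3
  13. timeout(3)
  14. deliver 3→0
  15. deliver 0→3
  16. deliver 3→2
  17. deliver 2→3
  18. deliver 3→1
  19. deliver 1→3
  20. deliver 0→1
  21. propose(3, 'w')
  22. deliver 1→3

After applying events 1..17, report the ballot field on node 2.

11

after 1 — timeout(3): n3:cand/b7/[-]
after 2 — deliver 3→2: n2:foll/b7/[-]
after 3 — deliver 2→3: ·
after 4 — deliver 3→1: n1:foll/b7/[-]
after 5 — deliver 1→3: n3:lead/b7/[-]
after 6 — propose(3,'z'): ·
after 7 — deliver 3→0: n0:foll/b7/[-]
after 8 — deliver 0→3: ·
after 9 — deliver 3→2: n2:foll/b7/[z]
after 10 — deliver 2→3: ·
after 11 — deliver 3→1: n1:foll/b7/[z]
after 12 — deliver 1→3: n3:lead/b7/[z]
after 13 — timeout(3): n3:cand/b11/[z]
after 14 — deliver 3→0: n0:foll/b7/[z]
after 15 — deliver 0→3: ·
after 16 — deliver 3→2: n2:foll/b11/[z]
after 17 — deliver 2→3: ·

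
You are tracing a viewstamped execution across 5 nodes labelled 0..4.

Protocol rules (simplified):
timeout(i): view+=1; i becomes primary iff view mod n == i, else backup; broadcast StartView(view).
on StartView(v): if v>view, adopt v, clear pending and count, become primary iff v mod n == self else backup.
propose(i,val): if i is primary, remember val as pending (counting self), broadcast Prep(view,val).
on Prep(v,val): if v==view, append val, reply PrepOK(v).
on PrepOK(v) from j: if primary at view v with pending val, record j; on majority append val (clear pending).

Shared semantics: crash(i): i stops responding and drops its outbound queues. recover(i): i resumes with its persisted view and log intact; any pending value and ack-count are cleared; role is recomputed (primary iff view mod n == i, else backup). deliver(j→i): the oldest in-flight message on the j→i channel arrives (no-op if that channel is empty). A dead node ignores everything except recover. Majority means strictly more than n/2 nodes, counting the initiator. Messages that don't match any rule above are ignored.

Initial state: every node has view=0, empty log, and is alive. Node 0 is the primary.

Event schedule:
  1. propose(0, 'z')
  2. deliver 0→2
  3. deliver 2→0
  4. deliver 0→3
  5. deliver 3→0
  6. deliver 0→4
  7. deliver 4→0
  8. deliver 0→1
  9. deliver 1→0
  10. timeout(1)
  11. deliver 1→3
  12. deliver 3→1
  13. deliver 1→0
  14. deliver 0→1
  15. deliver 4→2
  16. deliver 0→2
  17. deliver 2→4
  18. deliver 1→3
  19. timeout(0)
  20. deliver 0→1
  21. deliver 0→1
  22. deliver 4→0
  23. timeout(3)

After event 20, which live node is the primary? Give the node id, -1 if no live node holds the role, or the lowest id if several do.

after 1 — propose(0,'z'): ·
after 2 — deliver 0→2: n2:back/v0/[z]
after 3 — deliver 2→0: ·
after 4 — deliver 0→3: n3:back/v0/[z]
after 5 — deliver 3→0: n0:prim/v0/[z]
after 6 — deliver 0→4: n4:back/v0/[z]
after 7 — deliver 4→0: ·
after 8 — deliver 0→1: n1:back/v0/[z]
after 9 — deliver 1→0: ·
after 10 — timeout(1): n1:prim/v1/[z]
after 11 — deliver 1→3: n3:back/v1/[z]
after 12 — deliver 3→1: ·
after 13 — deliver 1→0: n0:back/v1/[z]
after 14 — deliver 0→1: ·
after 15 — deliver 4→2: ·
after 16 — deliver 0→2: ·
after 17 — deliver 2→4: ·
after 18 — deliver 1→3: ·
after 19 — timeout(0): n0:back/v2/[z]
after 20 — deliver 0→1: n1:back/v2/[z]

-1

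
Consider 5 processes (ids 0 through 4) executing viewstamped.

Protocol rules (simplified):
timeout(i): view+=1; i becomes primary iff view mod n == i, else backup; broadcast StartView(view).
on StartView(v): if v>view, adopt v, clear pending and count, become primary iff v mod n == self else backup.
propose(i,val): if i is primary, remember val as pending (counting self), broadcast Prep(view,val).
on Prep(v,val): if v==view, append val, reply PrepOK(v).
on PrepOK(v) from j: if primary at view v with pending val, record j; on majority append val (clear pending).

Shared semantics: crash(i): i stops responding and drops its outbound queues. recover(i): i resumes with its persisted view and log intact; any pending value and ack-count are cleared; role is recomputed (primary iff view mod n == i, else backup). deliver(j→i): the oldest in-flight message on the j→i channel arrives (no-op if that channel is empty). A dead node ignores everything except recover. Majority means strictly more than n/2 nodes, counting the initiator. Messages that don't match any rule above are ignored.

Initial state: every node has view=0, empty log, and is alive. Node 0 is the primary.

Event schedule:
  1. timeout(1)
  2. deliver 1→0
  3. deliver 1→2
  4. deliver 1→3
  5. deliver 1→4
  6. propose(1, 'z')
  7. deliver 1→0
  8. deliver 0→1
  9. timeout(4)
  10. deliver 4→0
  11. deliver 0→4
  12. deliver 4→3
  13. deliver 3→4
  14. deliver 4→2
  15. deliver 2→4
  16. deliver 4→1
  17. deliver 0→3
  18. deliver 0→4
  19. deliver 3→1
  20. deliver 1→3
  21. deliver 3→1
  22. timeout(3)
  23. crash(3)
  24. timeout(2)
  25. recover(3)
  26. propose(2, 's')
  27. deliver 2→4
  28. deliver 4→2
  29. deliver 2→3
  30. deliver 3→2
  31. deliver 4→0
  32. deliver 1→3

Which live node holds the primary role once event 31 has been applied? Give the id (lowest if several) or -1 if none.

3

e1 timeout(1): 1[prim,v=1,-]
e2 deliver 1→0: 0[back,v=1,-]
e3 deliver 1→2: 2[back,v=1,-]
e4 deliver 1→3: 3[back,v=1,-]
e5 deliver 1→4: 4[back,v=1,-]
e6 propose(1,'z'): ·
e7 deliver 1→0: 0[back,v=1,z]
e8 deliver 0→1: ·
e9 timeout(4): 4[back,v=2,-]
e10 deliver 4→0: 0[back,v=2,z]
e11 deliver 0→4: ·
e12 deliver 4→3: 3[back,v=2,-]
e13 deliver 3→4: ·
e14 deliver 4→2: 2[prim,v=2,-]
e15 deliver 2→4: ·
e16 deliver 4→1: 1[back,v=2,-]
e17 deliver 0→3: ·
e18 deliver 0→4: ·
e19 deliver 3→1: ·
e20 deliver 1→3: ·
e21 deliver 3→1: ·
e22 timeout(3): 3[prim,v=3,-]
e23 crash(3): 3[✗prim,v=3,-]
e24 timeout(2): 2[back,v=3,-]
e25 recover(3): 3[prim,v=3,-]
e26 propose(2,'s'): ·
e27 deliver 2→4: 4[back,v=3,-]
e28 deliver 4→2: ·
e29 deliver 2→3: ·
e30 deliver 3→2: ·
e31 deliver 4→0: ·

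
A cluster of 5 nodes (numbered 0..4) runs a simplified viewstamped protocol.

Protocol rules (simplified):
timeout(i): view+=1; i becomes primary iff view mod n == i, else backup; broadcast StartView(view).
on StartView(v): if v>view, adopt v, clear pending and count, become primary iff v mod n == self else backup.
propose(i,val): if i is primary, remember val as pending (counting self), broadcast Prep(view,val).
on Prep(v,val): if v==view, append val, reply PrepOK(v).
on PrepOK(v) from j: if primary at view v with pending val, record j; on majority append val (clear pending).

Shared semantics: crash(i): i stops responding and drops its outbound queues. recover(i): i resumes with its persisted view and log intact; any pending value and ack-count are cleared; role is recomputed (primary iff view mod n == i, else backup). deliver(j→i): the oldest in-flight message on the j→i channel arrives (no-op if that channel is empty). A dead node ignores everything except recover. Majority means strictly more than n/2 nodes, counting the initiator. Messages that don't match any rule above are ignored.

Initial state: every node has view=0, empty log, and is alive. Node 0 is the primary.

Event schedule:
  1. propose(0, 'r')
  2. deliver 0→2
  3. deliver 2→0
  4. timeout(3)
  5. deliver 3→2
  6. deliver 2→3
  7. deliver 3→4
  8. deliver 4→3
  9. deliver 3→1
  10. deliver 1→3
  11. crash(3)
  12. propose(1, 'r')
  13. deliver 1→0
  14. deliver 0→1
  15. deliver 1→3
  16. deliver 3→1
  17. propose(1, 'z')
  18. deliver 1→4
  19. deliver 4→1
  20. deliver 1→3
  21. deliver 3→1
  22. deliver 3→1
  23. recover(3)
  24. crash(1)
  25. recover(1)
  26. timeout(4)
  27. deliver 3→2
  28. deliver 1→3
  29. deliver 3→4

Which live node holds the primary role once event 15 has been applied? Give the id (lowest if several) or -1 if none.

step 1 propose(0,'r'): —
step 2 deliver 0→2: 2={back,v=0,log=r}
step 3 deliver 2→0: —
step 4 timeout(3): 3={back,v=1,log=-}
step 5 deliver 3→2: 2={back,v=1,log=r}
step 6 deliver 2→3: —
step 7 deliver 3→4: 4={back,v=1,log=-}
step 8 deliver 4→3: —
step 9 deliver 3→1: 1={prim,v=1,log=-}
step 10 deliver 1→3: —
step 11 crash(3): 3={✗back,v=1,log=-}
step 12 propose(1,'r'): —
step 13 deliver 1→0: —
step 14 deliver 0→1: —
step 15 deliver 1→3: —

0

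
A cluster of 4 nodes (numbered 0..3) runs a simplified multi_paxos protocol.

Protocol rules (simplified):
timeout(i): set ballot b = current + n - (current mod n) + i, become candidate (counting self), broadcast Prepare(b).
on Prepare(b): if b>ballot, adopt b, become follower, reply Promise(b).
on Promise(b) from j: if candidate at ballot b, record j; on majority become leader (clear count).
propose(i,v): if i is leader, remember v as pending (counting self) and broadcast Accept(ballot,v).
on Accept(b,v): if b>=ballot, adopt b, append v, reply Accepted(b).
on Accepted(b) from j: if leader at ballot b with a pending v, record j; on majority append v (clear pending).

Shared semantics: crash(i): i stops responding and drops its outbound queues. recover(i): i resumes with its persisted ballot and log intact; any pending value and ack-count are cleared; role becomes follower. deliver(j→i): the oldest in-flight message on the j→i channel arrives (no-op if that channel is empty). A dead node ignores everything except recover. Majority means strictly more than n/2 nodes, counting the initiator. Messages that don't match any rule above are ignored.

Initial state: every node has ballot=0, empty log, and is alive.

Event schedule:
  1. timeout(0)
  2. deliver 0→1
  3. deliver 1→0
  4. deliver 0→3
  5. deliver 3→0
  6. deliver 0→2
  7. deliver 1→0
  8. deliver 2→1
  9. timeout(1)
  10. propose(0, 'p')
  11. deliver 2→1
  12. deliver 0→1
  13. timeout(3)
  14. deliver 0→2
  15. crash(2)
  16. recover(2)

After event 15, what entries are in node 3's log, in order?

after 1 — timeout(0): n0:cand/b4/[-]
after 2 — deliver 0→1: n1:foll/b4/[-]
after 3 — deliver 1→0: ·
after 4 — deliver 0→3: n3:foll/b4/[-]
after 5 — deliver 3→0: n0:lead/b4/[-]
after 6 — deliver 0→2: n2:foll/b4/[-]
after 7 — deliver 1→0: ·
after 8 — deliver 2→1: ·
after 9 — timeout(1): n1:cand/b9/[-]
after 10 — propose(0,'p'): ·
after 11 — deliver 2→1: ·
after 12 — deliver 0→1: ·
after 13 — timeout(3): n3:cand/b11/[-]
after 14 — deliver 0→2: n2:foll/b4/[p]
after 15 — crash(2): n2:✗foll/b4/[p]

empty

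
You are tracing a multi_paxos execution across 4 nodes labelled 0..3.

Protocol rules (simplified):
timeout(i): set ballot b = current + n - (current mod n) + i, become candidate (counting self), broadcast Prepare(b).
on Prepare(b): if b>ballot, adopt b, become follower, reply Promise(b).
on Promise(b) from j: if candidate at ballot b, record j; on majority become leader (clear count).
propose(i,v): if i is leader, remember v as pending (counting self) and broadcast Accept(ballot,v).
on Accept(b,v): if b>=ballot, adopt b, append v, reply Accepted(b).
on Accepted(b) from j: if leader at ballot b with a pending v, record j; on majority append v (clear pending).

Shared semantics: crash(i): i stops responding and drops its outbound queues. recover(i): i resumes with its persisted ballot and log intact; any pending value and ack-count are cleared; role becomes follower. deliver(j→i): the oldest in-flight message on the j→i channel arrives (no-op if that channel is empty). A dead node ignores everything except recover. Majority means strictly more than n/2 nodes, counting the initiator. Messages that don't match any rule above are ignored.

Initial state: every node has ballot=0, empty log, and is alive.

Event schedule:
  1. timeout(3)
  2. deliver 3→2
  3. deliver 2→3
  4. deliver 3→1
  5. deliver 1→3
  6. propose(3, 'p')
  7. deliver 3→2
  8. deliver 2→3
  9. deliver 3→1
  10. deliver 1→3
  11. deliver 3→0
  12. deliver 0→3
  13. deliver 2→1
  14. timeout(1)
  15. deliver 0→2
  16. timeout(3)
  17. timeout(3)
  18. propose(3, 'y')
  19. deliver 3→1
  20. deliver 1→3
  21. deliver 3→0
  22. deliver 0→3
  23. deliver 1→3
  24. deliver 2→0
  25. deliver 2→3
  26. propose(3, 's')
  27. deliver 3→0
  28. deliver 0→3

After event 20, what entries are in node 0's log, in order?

1. timeout(3):  <3:cand b7 ->
2. deliver 3→2:  <2:foll b7 ->
3. deliver 2→3:  nop
4. deliver 3→1:  <1:foll b7 ->
5. deliver 1→3:  <3:lead b7 ->
6. propose(3,'p'):  nop
7. deliver 3→2:  <2:foll b7 p>
8. deliver 2→3:  nop
9. deliver 3→1:  <1:foll b7 p>
10. deliver 1→3:  <3:lead b7 p>
11. deliver 3→0:  <0:foll b7 ->
12. deliver 0→3:  nop
13. deliver 2→1:  nop
14. timeout(1):  <1:cand b9 p>
15. deliver 0→2:  nop
16. timeout(3):  <3:cand b11 p>
17. timeout(3):  <3:cand b15 p>
18. propose(3,'y'):  nop
19. deliver 3→1:  <1:foll b11 p>
20. deliver 1→3:  nop

empty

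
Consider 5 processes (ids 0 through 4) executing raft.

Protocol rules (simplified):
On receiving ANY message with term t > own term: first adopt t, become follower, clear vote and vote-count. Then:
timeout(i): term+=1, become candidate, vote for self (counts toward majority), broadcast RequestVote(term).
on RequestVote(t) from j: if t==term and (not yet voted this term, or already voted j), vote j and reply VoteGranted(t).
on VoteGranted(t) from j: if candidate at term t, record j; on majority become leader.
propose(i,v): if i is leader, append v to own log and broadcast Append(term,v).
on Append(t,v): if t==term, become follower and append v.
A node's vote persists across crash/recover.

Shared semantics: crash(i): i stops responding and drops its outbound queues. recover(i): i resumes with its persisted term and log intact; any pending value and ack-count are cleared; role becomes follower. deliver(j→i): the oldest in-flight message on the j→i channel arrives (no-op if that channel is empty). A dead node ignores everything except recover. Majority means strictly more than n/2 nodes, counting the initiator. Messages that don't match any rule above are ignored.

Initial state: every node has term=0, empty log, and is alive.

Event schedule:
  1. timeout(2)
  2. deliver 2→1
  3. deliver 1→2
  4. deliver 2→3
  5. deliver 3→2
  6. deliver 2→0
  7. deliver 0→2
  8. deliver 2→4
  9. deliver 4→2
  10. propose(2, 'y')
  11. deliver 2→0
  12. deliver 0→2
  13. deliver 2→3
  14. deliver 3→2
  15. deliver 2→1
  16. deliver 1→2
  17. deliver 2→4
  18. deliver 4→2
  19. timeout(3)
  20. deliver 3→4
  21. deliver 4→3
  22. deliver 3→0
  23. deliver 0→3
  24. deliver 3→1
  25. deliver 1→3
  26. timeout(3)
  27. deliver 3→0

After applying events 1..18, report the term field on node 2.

[1] timeout(2) → N2(cand t1 [-])
[2] deliver 2→1 → N1(foll t1 [-])
[3] deliver 1→2 → ∅
[4] deliver 2→3 → N3(foll t1 [-])
[5] deliver 3→2 → N2(lead t1 [-])
[6] deliver 2→0 → N0(foll t1 [-])
[7] deliver 0→2 → ∅
[8] deliver 2→4 → N4(foll t1 [-])
[9] deliver 4→2 → ∅
[10] propose(2,'y') → N2(lead t1 [y])
[11] deliver 2→0 → N0(foll t1 [y])
[12] deliver 0→2 → ∅
[13] deliver 2→3 → N3(foll t1 [y])
[14] deliver 3→2 → ∅
[15] deliver 2→1 → N1(foll t1 [y])
[16] deliver 1→2 → ∅
[17] deliver 2→4 → N4(foll t1 [y])
[18] deliver 4→2 → ∅

1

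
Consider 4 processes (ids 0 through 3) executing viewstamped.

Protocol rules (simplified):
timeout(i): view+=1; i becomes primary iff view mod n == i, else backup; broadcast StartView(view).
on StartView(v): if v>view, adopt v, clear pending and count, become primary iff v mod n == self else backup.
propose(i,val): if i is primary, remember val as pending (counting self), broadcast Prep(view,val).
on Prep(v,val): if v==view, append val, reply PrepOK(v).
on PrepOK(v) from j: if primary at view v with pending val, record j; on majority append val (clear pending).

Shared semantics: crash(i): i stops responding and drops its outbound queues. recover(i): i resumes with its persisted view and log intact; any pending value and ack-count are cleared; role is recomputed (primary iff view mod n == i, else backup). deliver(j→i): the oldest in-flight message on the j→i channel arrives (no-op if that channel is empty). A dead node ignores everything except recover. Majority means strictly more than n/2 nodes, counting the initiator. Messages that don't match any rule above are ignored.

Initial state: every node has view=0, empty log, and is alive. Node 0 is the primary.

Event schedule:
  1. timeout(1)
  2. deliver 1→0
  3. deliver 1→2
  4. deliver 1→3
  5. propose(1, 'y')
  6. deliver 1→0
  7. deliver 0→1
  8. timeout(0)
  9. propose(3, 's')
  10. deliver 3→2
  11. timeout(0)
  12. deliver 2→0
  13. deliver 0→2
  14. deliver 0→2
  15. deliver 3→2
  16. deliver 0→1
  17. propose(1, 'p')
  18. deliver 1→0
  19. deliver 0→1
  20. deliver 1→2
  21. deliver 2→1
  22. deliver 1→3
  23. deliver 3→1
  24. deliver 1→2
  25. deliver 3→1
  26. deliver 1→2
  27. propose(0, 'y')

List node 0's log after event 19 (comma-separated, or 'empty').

[1] timeout(1) → N1(prim v1 [-])
[2] deliver 1→0 → N0(back v1 [-])
[3] deliver 1→2 → N2(back v1 [-])
[4] deliver 1→3 → N3(back v1 [-])
[5] propose(1,'y') → ∅
[6] deliver 1→0 → N0(back v1 [y])
[7] deliver 0→1 → ∅
[8] timeout(0) → N0(back v2 [y])
[9] propose(3,'s') → ∅
[10] deliver 3→2 → ∅
[11] timeout(0) → N0(back v3 [y])
[12] deliver 2→0 → ∅
[13] deliver 0→2 → N2(prim v2 [-])
[14] deliver 0→2 → N2(back v3 [-])
[15] deliver 3→2 → ∅
[16] deliver 0→1 → N1(back v2 [-])
[17] propose(1,'p') → ∅
[18] deliver 1→0 → ∅
[19] deliver 0→1 → N1(back v3 [-])

y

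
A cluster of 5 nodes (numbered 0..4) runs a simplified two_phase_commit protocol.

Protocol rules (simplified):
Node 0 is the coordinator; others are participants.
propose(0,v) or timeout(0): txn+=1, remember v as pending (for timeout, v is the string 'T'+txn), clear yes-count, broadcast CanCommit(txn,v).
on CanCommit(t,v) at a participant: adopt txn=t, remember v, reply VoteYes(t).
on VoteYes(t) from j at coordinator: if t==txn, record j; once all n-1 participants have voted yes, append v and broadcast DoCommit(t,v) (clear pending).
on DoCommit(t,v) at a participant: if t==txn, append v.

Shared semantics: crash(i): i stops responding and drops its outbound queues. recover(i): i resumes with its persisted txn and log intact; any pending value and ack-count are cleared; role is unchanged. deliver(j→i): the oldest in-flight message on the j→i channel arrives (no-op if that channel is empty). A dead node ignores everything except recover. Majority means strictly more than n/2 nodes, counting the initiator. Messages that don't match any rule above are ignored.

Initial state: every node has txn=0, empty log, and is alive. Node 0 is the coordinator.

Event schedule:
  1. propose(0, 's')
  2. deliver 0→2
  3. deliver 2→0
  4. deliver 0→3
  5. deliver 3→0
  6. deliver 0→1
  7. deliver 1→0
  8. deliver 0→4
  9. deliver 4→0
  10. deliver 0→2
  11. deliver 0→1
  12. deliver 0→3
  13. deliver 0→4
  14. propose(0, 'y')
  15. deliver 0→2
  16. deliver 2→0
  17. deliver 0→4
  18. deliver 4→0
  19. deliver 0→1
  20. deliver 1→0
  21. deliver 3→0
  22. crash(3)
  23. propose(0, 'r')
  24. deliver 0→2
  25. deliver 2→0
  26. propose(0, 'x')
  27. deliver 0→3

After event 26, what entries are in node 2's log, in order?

s

step 1 propose(0,'s'): 0={coor,t=1,log=-}
step 2 deliver 0→2: 2={part,t=1,log=-}
step 3 deliver 2→0: —
step 4 deliver 0→3: 3={part,t=1,log=-}
step 5 deliver 3→0: —
step 6 deliver 0→1: 1={part,t=1,log=-}
step 7 deliver 1→0: —
step 8 deliver 0→4: 4={part,t=1,log=-}
step 9 deliver 4→0: 0={coor,t=1,log=s}
step 10 deliver 0→2: 2={part,t=1,log=s}
step 11 deliver 0→1: 1={part,t=1,log=s}
step 12 deliver 0→3: 3={part,t=1,log=s}
step 13 deliver 0→4: 4={part,t=1,log=s}
step 14 propose(0,'y'): 0={coor,t=2,log=s}
step 15 deliver 0→2: 2={part,t=2,log=s}
step 16 deliver 2→0: —
step 17 deliver 0→4: 4={part,t=2,log=s}
step 18 deliver 4→0: —
step 19 deliver 0→1: 1={part,t=2,log=s}
step 20 deliver 1→0: —
step 21 deliver 3→0: —
step 22 crash(3): 3={✗part,t=1,log=s}
step 23 propose(0,'r'): 0={coor,t=3,log=s}
step 24 deliver 0→2: 2={part,t=3,log=s}
step 25 deliver 2→0: —
step 26 propose(0,'x'): 0={coor,t=4,log=s}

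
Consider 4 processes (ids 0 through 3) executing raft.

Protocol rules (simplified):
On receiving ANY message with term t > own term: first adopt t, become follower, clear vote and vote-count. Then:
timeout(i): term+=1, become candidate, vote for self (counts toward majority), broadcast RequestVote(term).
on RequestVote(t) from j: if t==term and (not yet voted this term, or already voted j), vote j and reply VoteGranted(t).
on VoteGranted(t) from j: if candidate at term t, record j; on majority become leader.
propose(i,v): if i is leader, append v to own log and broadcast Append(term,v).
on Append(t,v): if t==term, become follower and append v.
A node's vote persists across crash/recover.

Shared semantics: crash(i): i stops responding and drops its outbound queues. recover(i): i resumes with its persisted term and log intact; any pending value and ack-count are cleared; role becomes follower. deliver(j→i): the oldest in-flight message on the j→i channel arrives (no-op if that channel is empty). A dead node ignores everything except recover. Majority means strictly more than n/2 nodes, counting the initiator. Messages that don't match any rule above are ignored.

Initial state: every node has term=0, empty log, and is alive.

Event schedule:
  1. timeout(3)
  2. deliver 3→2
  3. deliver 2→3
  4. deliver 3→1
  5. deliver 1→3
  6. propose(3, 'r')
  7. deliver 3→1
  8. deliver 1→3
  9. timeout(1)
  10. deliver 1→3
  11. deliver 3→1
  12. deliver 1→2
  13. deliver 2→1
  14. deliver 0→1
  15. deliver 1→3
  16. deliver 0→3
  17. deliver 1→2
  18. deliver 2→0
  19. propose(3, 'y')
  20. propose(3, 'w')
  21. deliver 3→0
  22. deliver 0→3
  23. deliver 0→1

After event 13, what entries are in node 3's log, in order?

[1] timeout(3) → N3(cand t1 [-])
[2] deliver 3→2 → N2(foll t1 [-])
[3] deliver 2→3 → ∅
[4] deliver 3→1 → N1(foll t1 [-])
[5] deliver 1→3 → N3(lead t1 [-])
[6] propose(3,'r') → N3(lead t1 [r])
[7] deliver 3→1 → N1(foll t1 [r])
[8] deliver 1→3 → ∅
[9] timeout(1) → N1(cand t2 [r])
[10] deliver 1→3 → N3(foll t2 [r])
[11] deliver 3→1 → ∅
[12] deliver 1→2 → N2(foll t2 [-])
[13] deliver 2→1 → N1(lead t2 [r])

r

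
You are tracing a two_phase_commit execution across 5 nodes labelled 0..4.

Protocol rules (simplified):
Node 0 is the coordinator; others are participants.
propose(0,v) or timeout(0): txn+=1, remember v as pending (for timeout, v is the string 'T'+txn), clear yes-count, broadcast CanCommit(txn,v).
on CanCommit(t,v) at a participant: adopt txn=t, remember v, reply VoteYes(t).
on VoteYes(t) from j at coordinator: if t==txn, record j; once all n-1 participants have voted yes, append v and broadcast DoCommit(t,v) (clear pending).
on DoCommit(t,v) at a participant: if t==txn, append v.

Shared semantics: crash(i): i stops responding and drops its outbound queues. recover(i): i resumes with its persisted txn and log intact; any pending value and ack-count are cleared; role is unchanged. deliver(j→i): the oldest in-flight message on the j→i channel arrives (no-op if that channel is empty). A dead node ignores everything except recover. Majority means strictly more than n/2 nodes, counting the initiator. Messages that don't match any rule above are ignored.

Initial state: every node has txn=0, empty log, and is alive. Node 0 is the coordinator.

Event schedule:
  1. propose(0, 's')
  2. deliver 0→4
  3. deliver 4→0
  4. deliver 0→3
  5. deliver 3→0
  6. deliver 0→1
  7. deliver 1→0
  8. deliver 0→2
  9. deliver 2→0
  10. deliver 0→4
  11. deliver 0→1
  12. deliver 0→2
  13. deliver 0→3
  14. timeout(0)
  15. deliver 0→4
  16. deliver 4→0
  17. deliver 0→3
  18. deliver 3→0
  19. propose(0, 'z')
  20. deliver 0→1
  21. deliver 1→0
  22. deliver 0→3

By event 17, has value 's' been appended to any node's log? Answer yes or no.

1. propose(0,'s'):  <0:coor t1 ->
2. deliver 0→4:  <4:part t1 ->
3. deliver 4→0:  nop
4. deliver 0→3:  <3:part t1 ->
5. deliver 3→0:  nop
6. deliver 0→1:  <1:part t1 ->
7. deliver 1→0:  nop
8. deliver 0→2:  <2:part t1 ->
9. deliver 2→0:  <0:coor t1 s>
10. deliver 0→4:  <4:part t1 s>
11. deliver 0→1:  <1:part t1 s>
12. deliver 0→2:  <2:part t1 s>
13. deliver 0→3:  <3:part t1 s>
14. timeout(0):  <0:coor t2 s>
15. deliver 0→4:  <4:part t2 s>
16. deliver 4→0:  nop
17. deliver 0→3:  <3:part t2 s>

yes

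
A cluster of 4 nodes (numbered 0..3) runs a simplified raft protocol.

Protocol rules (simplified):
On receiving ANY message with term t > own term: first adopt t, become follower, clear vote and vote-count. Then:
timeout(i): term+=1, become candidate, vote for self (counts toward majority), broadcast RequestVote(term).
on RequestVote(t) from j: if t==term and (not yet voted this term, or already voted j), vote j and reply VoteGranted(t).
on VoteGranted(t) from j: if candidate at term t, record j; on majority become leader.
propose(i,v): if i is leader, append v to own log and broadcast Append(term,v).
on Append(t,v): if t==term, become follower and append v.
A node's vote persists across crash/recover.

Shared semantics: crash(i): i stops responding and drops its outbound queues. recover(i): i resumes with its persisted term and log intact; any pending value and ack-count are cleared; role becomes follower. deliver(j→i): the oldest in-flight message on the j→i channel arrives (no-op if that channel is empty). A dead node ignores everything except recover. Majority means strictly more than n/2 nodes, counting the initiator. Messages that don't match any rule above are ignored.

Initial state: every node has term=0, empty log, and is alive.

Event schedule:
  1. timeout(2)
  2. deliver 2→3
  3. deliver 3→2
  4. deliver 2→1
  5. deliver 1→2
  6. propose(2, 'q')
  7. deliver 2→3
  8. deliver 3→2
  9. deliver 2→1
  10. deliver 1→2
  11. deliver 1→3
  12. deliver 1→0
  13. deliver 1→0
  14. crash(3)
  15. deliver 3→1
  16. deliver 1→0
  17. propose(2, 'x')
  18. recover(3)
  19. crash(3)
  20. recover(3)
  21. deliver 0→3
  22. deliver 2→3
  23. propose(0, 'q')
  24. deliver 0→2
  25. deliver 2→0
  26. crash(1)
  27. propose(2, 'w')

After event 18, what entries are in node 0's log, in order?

e1 timeout(2): 2[cand,t=1,-]
e2 deliver 2→3: 3[foll,t=1,-]
e3 deliver 3→2: ·
e4 deliver 2→1: 1[foll,t=1,-]
e5 deliver 1→2: 2[lead,t=1,-]
e6 propose(2,'q'): 2[lead,t=1,q]
e7 deliver 2→3: 3[foll,t=1,q]
e8 deliver 3→2: ·
e9 deliver 2→1: 1[foll,t=1,q]
e10 deliver 1→2: ·
e11 deliver 1→3: ·
e12 deliver 1→0: ·
e13 deliver 1→0: ·
e14 crash(3): 3[✗foll,t=1,q]
e15 deliver 3→1: ·
e16 deliver 1→0: ·
e17 propose(2,'x'): 2[lead,t=1,q,x]
e18 recover(3): 3[foll,t=1,q]

empty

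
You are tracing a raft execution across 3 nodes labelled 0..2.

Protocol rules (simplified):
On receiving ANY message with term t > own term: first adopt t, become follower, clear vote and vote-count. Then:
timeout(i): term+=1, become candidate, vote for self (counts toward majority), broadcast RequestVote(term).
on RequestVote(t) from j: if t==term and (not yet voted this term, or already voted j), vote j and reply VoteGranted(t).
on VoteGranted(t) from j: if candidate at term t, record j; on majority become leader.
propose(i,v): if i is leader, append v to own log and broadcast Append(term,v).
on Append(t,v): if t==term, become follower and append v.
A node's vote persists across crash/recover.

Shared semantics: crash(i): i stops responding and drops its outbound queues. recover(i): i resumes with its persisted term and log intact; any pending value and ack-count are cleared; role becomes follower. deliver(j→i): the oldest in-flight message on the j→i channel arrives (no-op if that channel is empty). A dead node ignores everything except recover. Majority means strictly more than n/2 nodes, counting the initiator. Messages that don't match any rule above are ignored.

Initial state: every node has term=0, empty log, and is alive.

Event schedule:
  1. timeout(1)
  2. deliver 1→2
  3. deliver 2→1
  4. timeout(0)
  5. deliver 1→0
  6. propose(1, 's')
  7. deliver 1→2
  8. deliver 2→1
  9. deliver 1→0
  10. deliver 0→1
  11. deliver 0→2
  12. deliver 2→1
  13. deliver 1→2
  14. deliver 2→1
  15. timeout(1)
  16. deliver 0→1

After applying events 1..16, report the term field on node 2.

step 1 timeout(1): 1={cand,t=1,log=-}
step 2 deliver 1→2: 2={foll,t=1,log=-}
step 3 deliver 2→1: 1={lead,t=1,log=-}
step 4 timeout(0): 0={cand,t=1,log=-}
step 5 deliver 1→0: —
step 6 propose(1,'s'): 1={lead,t=1,log=s}
step 7 deliver 1→2: 2={foll,t=1,log=s}
step 8 deliver 2→1: —
step 9 deliver 1→0: 0={foll,t=1,log=s}
step 10 deliver 0→1: —
step 11 deliver 0→2: —
step 12 deliver 2→1: —
step 13 deliver 1→2: —
step 14 deliver 2→1: —
step 15 timeout(1): 1={cand,t=2,log=s}
step 16 deliver 0→1: —

1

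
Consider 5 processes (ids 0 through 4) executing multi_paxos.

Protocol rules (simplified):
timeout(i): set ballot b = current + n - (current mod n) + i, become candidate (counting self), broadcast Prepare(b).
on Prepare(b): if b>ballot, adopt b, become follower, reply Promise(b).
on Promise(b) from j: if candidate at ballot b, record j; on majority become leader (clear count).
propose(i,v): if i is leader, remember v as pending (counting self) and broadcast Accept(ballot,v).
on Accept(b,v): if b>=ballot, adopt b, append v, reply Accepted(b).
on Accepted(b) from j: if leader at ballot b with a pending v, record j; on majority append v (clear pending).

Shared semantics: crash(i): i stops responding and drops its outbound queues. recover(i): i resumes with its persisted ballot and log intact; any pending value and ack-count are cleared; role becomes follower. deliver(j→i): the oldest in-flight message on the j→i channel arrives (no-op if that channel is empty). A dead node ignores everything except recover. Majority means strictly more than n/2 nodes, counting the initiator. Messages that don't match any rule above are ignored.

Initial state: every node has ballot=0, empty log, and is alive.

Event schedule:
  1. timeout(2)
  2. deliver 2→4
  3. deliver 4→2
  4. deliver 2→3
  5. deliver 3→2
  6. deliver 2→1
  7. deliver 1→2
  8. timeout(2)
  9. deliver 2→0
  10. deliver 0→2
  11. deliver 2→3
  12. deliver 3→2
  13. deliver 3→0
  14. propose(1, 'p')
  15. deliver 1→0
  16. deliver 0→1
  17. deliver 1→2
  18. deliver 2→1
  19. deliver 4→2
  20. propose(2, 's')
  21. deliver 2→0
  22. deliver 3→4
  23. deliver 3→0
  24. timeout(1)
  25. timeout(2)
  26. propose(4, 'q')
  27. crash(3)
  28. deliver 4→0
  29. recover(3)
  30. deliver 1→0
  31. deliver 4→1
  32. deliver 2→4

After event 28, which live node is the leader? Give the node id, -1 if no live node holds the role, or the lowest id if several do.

e1 timeout(2): 2[cand,b=7,-]
e2 deliver 2→4: 4[foll,b=7,-]
e3 deliver 4→2: ·
e4 deliver 2→3: 3[foll,b=7,-]
e5 deliver 3→2: 2[lead,b=7,-]
e6 deliver 2→1: 1[foll,b=7,-]
e7 deliver 1→2: ·
e8 timeout(2): 2[cand,b=12,-]
e9 deliver 2→0: 0[foll,b=7,-]
e10 deliver 0→2: ·
e11 deliver 2→3: 3[foll,b=12,-]
e12 deliver 3→2: ·
e13 deliver 3→0: ·
e14 propose(1,'p'): ·
e15 deliver 1→0: ·
e16 deliver 0→1: ·
e17 deliver 1→2: ·
e18 deliver 2→1: 1[foll,b=12,-]
e19 deliver 4→2: ·
e20 propose(2,'s'): ·
e21 deliver 2→0: 0[foll,b=12,-]
e22 deliver 3→4: ·
e23 deliver 3→0: ·
e24 timeout(1): 1[cand,b=16,-]
e25 timeout(2): 2[cand,b=17,-]
e26 propose(4,'q'): ·
e27 crash(3): 3[✗foll,b=12,-]
e28 deliver 4→0: ·

-1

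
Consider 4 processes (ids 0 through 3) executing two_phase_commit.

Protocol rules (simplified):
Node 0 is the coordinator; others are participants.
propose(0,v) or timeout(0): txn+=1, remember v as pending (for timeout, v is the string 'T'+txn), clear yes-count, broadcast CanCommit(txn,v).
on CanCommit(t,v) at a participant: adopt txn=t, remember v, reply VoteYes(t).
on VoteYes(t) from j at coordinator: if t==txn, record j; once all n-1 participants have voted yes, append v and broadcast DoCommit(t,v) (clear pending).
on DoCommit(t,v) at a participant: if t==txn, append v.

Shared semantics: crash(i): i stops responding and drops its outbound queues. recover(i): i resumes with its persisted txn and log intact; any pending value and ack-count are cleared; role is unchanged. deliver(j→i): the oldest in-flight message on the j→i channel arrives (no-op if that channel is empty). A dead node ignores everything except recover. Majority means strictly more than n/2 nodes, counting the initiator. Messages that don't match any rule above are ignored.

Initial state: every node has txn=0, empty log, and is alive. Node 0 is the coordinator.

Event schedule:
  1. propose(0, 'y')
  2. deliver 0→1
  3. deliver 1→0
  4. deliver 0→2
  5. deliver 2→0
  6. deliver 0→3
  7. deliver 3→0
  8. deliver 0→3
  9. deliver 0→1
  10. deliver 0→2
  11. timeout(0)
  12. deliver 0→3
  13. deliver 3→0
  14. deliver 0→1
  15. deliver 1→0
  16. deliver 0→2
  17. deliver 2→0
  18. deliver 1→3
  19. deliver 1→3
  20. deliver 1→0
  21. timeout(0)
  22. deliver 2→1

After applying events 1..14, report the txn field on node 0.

2

e1 propose(0,'y'): 0[coor,t=1,-]
e2 deliver 0→1: 1[part,t=1,-]
e3 deliver 1→0: ·
e4 deliver 0→2: 2[part,t=1,-]
e5 deliver 2→0: ·
e6 deliver 0→3: 3[part,t=1,-]
e7 deliver 3→0: 0[coor,t=1,y]
e8 deliver 0→3: 3[part,t=1,y]
e9 deliver 0→1: 1[part,t=1,y]
e10 deliver 0→2: 2[part,t=1,y]
e11 timeout(0): 0[coor,t=2,y]
e12 deliver 0→3: 3[part,t=2,y]
e13 deliver 3→0: ·
e14 deliver 0→1: 1[part,t=2,y]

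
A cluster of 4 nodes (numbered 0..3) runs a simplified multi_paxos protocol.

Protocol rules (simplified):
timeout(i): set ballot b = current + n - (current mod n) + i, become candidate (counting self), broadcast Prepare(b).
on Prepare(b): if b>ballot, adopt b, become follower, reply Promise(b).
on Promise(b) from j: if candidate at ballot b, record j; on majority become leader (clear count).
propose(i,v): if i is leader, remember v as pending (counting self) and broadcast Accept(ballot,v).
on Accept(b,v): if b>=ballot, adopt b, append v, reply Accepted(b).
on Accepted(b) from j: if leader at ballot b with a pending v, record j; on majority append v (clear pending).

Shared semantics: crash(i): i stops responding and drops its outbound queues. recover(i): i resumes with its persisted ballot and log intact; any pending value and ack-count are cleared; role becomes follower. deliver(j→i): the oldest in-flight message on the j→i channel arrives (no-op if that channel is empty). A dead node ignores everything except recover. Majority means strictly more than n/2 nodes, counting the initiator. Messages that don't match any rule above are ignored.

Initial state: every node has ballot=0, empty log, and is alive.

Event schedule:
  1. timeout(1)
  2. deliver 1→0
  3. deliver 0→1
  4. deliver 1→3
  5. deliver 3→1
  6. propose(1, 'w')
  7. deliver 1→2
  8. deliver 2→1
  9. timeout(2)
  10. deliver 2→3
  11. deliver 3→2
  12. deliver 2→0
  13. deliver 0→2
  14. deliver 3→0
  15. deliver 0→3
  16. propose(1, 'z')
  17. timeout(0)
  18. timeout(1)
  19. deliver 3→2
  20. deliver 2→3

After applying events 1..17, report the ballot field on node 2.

10

e1 timeout(1): 1[cand,b=5,-]
e2 deliver 1→0: 0[foll,b=5,-]
e3 deliver 0→1: ·
e4 deliver 1→3: 3[foll,b=5,-]
e5 deliver 3→1: 1[lead,b=5,-]
e6 propose(1,'w'): ·
e7 deliver 1→2: 2[foll,b=5,-]
e8 deliver 2→1: ·
e9 timeout(2): 2[cand,b=10,-]
e10 deliver 2→3: 3[foll,b=10,-]
e11 deliver 3→2: ·
e12 deliver 2→0: 0[foll,b=10,-]
e13 deliver 0→2: 2[lead,b=10,-]
e14 deliver 3→0: ·
e15 deliver 0→3: ·
e16 propose(1,'z'): ·
e17 timeout(0): 0[cand,b=12,-]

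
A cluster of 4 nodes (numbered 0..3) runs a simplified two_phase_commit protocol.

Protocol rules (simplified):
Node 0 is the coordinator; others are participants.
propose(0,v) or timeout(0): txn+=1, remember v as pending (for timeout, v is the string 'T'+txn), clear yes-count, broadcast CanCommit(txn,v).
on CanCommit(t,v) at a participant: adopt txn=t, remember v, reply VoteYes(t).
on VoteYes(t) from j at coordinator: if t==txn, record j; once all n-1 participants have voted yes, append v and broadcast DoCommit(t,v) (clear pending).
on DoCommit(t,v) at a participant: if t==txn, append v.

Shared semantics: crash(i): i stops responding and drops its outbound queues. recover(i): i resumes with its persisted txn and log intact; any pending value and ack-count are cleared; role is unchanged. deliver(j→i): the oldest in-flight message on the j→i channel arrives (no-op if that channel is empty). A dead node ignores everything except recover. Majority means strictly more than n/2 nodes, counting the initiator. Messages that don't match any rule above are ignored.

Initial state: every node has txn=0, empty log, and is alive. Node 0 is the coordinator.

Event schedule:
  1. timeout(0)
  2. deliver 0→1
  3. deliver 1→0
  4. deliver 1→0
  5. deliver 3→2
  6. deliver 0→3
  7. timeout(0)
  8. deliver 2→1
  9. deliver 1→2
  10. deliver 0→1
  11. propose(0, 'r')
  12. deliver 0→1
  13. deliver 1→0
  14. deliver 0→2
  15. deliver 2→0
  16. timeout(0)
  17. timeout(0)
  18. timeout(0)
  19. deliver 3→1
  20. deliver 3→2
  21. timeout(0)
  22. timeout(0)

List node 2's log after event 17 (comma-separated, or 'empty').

empty

1. timeout(0):  <0:coor t1 ->
2. deliver 0→1:  <1:part t1 ->
3. deliver 1→0:  nop
4. deliver 1→0:  nop
5. deliver 3→2:  nop
6. deliver 0→3:  <3:part t1 ->
7. timeout(0):  <0:coor t2 ->
8. deliver 2→1:  nop
9. deliver 1→2:  nop
10. deliver 0→1:  <1:part t2 ->
11. propose(0,'r'):  <0:coor t3 ->
12. deliver 0→1:  <1:part t3 ->
13. deliver 1→0:  nop
14. deliver 0→2:  <2:part t1 ->
15. deliver 2→0:  nop
16. timeout(0):  <0:coor t4 ->
17. timeout(0):  <0:coor t5 ->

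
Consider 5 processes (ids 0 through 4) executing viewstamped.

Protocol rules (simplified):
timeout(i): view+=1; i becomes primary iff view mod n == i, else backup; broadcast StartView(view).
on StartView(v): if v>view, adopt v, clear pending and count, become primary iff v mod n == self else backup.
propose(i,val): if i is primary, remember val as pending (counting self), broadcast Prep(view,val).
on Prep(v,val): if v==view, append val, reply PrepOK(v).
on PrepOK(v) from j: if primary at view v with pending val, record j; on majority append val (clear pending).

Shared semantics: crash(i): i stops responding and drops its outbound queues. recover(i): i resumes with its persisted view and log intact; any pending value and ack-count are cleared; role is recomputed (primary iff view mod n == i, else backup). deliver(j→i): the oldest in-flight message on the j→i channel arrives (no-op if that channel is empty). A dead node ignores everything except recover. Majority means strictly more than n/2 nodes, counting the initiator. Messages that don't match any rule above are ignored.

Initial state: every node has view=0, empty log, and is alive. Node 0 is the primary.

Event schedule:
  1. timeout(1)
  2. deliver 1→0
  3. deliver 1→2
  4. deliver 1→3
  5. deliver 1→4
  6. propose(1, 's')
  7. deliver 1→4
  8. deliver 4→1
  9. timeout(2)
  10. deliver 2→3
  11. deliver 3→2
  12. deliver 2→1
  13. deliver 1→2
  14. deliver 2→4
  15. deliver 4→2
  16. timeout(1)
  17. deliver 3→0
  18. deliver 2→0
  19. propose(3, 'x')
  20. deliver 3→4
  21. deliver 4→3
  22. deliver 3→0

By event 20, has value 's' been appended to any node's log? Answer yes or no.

e1 timeout(1): 1[prim,v=1,-]
e2 deliver 1→0: 0[back,v=1,-]
e3 deliver 1→2: 2[back,v=1,-]
e4 deliver 1→3: 3[back,v=1,-]
e5 deliver 1→4: 4[back,v=1,-]
e6 propose(1,'s'): ·
e7 deliver 1→4: 4[back,v=1,s]
e8 deliver 4→1: ·
e9 timeout(2): 2[prim,v=2,-]
e10 deliver 2→3: 3[back,v=2,-]
e11 deliver 3→2: ·
e12 deliver 2→1: 1[back,v=2,-]
e13 deliver 1→2: ·
e14 deliver 2→4: 4[back,v=2,s]
e15 deliver 4→2: ·
e16 timeout(1): 1[back,v=3,-]
e17 deliver 3→0: ·
e18 deliver 2→0: 0[back,v=2,-]
e19 propose(3,'x'): ·
e20 deliver 3→4: ·

yes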